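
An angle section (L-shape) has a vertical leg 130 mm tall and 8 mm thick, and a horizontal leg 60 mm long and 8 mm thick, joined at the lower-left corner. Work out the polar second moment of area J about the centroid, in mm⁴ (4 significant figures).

Treat the section as a set of non-overlapping primitives; coordinates are from the bounding-box lower-left.
Vertical leg: 8 × 130, A = 1 040 mm², y = 65 mm, Ī = 1 464 667 mm⁴.
Horizontal leg (remainder): 52 × 8, A = 416 mm², y = 4 mm, Ī = 2218.67 mm⁴.
Centroid: ȳ = ΣA·y / ΣA = 47.5714 mm.
Transfer each piece to the centroidal x-axis using Ī + A·d² with d = y − 47.5714:
  vertical leg: d = 17.4286 mm → contributes +1 780 572 mm⁴
  horizontal leg (remainder): d = -43.5714 mm → contributes +791 982 mm⁴
Total I = 2 572 554 mm⁴.
For the y-axis: x̄ = 12.5714 mm.
Repeating about the centroidal y-axis gives I_y = 366 714 mm⁴.
Polar second moment: J = I_x + I_y = 2 939 268 mm⁴.

J ≈ 2.939 × 10⁶ mm⁴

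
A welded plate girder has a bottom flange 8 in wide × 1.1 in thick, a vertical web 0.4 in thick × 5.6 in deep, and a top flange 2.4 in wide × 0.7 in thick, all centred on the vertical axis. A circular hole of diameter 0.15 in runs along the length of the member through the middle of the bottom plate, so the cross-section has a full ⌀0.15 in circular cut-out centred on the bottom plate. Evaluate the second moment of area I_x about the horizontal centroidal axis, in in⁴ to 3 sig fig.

Decompose the section into non-overlapping parts with the origin at the bottom-left of its bounding rectangle.
Bottom plate: 8 × 1.1, A = 8.8 in², y = 0.55 in, Ī = 0.88733 in⁴.
Web plate: 0.4 × 5.6, A = 2.24 in², y = 3.9 in, Ī = 5.8539 in⁴.
Top plate: 2.4 × 0.7, A = 1.68 in², y = 7.05 in, Ī = 0.0686 in⁴.
Hole (subtracted): ⌀0.15, A = 0.017671 in², y = 0.55 in, Ī = 0.00002485 in⁴.
Centroid: ȳ = ΣA·y / ΣA = 2.0004 in.
Transfer each piece to the horizontal centroidal axis using Ī + A·d² with d = y − 2.0004:
  bottom plate: d = -1.4504 in → contributes +19.401 in⁴
  web plate: d = 1.8996 in → contributes +13.936 in⁴
  top plate: d = 5.0496 in → contributes +42.905 in⁴
  hole: d = -1.4504 in → contributes −0.037202 in⁴
Total I = 76.205 in⁴.

I_x ≈ 76.2 in⁴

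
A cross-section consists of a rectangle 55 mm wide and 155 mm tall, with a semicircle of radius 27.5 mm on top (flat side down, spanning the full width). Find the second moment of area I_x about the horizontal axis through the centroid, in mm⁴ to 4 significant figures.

I_x ≈ 2.542 × 10⁷ mm⁴

Split into non-overlapping primitives; take the origin at the lower-left of the bounding box.
Rectangular body: 55 × 155, A = 8 525 mm², y = 77.5 mm, Ī = 17 067 760 mm⁴.
Semicircular cap: semicircle r = 27.5, A = 1187.91 mm², y = 166.671 mm, Ī = 62771.5 mm⁴.
Centroid: ȳ = ΣA·y / ΣA = 88.4059 mm.
Transfer each piece to the horizontal axis through the centroid using Ī + A·d² with d = y − 88.4059:
  rectangular body: d = -10.9059 mm → contributes +18 081 710 mm⁴
  semicircular cap: d = 78.2655 mm → contributes +7 339 324 mm⁴
Total I = 25 421 035 mm⁴.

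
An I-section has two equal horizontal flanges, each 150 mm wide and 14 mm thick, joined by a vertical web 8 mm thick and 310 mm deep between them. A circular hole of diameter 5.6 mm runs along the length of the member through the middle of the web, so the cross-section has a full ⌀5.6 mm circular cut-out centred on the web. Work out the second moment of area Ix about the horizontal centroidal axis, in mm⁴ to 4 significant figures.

Ix ≈ 1.302 × 10⁸ mm⁴

Split into non-overlapping primitives; take the origin at the lower-left of the bounding box.
Bottom flange: 150 × 14, A = 2 100 mm², y = 7 mm, Ī = 34 300 mm⁴.
Web: 8 × 310, A = 2 480 mm², y = 169 mm, Ī = 19 860 667 mm⁴.
Top flange: 150 × 14, A = 2 100 mm², y = 331 mm, Ī = 34 300 mm⁴.
Hole (subtracted): ⌀5.6, A = 24.6301 mm², y = 169 mm, Ī = 48.275 mm⁴.
By symmetry the centroid is at mid-height, ȳ = 169 mm.
Transfer each piece to the horizontal centroidal axis using Ī + A·d² with d = y − 169:
  bottom flange: d = -162 mm → contributes +55 146 700 mm⁴
  web: d = 0 mm → contributes +19 860 667 mm⁴
  top flange: d = 162 mm → contributes +55 146 700 mm⁴
  hole: d = 0 mm → contributes −48.275 mm⁴
Total I = 130 154 018 mm⁴.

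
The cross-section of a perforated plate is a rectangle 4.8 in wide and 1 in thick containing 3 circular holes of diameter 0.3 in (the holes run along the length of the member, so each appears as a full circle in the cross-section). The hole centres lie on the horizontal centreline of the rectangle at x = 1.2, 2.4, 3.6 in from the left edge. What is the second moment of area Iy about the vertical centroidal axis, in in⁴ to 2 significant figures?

Iy ≈ 9.0 in⁴

Treat the section as a set of non-overlapping primitives; coordinates are from the bounding-box lower-left.
Plate: 4.8 × 1, A = 4.8 in², x = 2.4 in, Ī = 9.216 in⁴.
Hole 1 (subtracted): ⌀0.3, A = 0.07069 in², x = 1.2 in, Ī = 0.0003976 in⁴.
Hole 2 (subtracted): ⌀0.3, A = 0.07069 in², x = 2.4 in, Ī = 0.0003976 in⁴.
Hole 3 (subtracted): ⌀0.3, A = 0.07069 in², x = 3.6 in, Ī = 0.0003976 in⁴.
By symmetry the centroid is at mid-width, x̄ = 2.4 in.
Transfer each piece to the vertical centroidal axis using Ī + A·d² with d = x − 2.4:
  plate: d = 0 in → contributes +9.216 in⁴
  hole 1: d = -1.2 in → contributes −0.1022 in⁴
  hole 2: d = 0 in → contributes −0.0003976 in⁴
  hole 3: d = 1.2 in → contributes −0.1022 in⁴
Total I = 9.011 in⁴.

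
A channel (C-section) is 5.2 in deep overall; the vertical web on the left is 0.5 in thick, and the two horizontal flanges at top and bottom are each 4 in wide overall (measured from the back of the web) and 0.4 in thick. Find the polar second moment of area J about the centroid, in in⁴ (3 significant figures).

Treat the section as a set of non-overlapping primitives; coordinates are from the bounding-box lower-left.
Web: 0.5 × 5.2, A = 2.6 in², y = 2.6 in, Ī = 5.8587 in⁴.
Top flange (beyond web): 3.5 × 0.4, A = 1.4 in², y = 5 in, Ī = 0.018667 in⁴.
Bottom flange (beyond web): 3.5 × 0.4, A = 1.4 in², y = 0.2 in, Ī = 0.018667 in⁴.
By symmetry the centroid is at mid-height, ȳ = 2.6 in.
Transfer each piece to the centroidal x-axis using Ī + A·d² with d = y − 2.6:
  web: d = 0 in → contributes +5.8587 in⁴
  top flange (beyond web): d = 2.4 in → contributes +8.0827 in⁴
  bottom flange (beyond web): d = -2.4 in → contributes +8.0827 in⁴
Total I = 22.024 in⁴.
For the y-axis: x̄ = 1.287 in.
Repeating about the centroidal y-axis gives I_y = 8.3051 in⁴.
Polar second moment: J = I_x + I_y = 30.329 in⁴.

J ≈ 30.3 in⁴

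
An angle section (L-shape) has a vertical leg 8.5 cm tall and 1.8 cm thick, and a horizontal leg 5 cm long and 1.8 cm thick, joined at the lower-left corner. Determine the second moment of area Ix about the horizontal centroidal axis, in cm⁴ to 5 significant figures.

Ix ≈ 140.64 cm⁴

Break the section into simple shapes (no overlaps), measuring from the bottom-left corner of the bounding box.
Vertical leg: 1.8 × 8.5, A = 15.3 cm², y = 4.25 cm, Ī = 92.11875 cm⁴.
Horizontal leg (remainder): 3.2 × 1.8, A = 5.76 cm², y = 0.9 cm, Ī = 1.5552 cm⁴.
Centroid: ȳ = ΣA·y / ΣA = 3.333761 cm.
Transfer each piece to the horizontal centroidal axis using Ī + A·d² with d = y − 3.333761:
  vertical leg: d = 0.9162393 cm → contributes +104.963 cm⁴
  horizontal leg (remainder): d = -2.433761 cm → contributes +35.67278 cm⁴
Total I = 140.6358 cm⁴.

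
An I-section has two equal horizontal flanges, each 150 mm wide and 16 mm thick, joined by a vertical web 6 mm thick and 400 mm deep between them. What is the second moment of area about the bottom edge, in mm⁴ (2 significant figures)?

Treat the section as a set of non-overlapping primitives; coordinates are from the bounding-box lower-left.
Bottom flange: 150 × 16, A = 2 400 mm², y = 8 mm, Ī = 51 200 mm⁴.
Web: 6 × 400, A = 2 400 mm², y = 216 mm, Ī = 32 000 000 mm⁴.
Top flange: 150 × 16, A = 2 400 mm², y = 424 mm, Ī = 51 200 mm⁴.
Transfer each piece to the base of the section using Ī + A·d² with d = y − 0:
  bottom flange: d = 8 mm → contributes +204 800 mm⁴
  web: d = 216 mm → contributes +143 974 400 mm⁴
  top flange: d = 424 mm → contributes +431 513 600 mm⁴
Total I = 575 692 800 mm⁴.

I_base ≈ 5.8 × 10⁸ mm⁴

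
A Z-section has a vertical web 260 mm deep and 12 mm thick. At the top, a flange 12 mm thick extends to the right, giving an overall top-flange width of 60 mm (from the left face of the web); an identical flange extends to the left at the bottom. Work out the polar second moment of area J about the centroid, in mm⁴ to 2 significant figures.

J ≈ 3.7 × 10⁷ mm⁴

Break the section into simple shapes (no overlaps), measuring from the bottom-left corner of the bounding box.
Web: 12 × 260, A = 3 120 mm², y = 130 mm, Ī = 17 576 000 mm⁴.
Top flange (beyond web): 48 × 12, A = 576 mm², y = 254 mm, Ī = 6 912 mm⁴.
Bottom flange (beyond web): 48 × 12, A = 576 mm², y = 6 mm, Ī = 6 912 mm⁴.
Centroid: ȳ = ΣA·y / ΣA = 130 mm.
Transfer each piece to the centroidal x-axis using Ī + A·d² with d = y − 130:
  web: d = 0 mm → contributes +17 576 000 mm⁴
  top flange (beyond web): d = 124 mm → contributes +8 863 488 mm⁴
  bottom flange (beyond web): d = -124 mm → contributes +8 863 488 mm⁴
Total I = 35 302 976 mm⁴.
For the y-axis: x̄ = 54 mm.
Repeating about the centroidal y-axis gives I_y = 1 295 424 mm⁴.
Polar second moment: J = I_x + I_y = 36 598 400 mm⁴.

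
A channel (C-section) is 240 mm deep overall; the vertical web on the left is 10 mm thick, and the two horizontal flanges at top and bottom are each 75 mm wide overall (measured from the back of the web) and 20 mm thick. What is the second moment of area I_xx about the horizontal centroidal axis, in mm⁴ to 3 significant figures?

I_xx ≈ 4.31 × 10⁷ mm⁴

Break the section into simple shapes (no overlaps), measuring from the bottom-left corner of the bounding box.
Web: 10 × 240, A = 2 400 mm², y = 120 mm, Ī = 11 520 000 mm⁴.
Top flange (beyond web): 65 × 20, A = 1 300 mm², y = 230 mm, Ī = 43 333 mm⁴.
Bottom flange (beyond web): 65 × 20, A = 1 300 mm², y = 10 mm, Ī = 43 333 mm⁴.
By symmetry the centroid is at mid-height, ȳ = 120 mm.
Transfer each piece to the horizontal centroidal axis using Ī + A·d² with d = y − 120:
  web: d = 0 mm → contributes +11 520 000 mm⁴
  top flange (beyond web): d = 110 mm → contributes +15 773 333 mm⁴
  bottom flange (beyond web): d = -110 mm → contributes +15 773 333 mm⁴
Total I = 43 066 667 mm⁴.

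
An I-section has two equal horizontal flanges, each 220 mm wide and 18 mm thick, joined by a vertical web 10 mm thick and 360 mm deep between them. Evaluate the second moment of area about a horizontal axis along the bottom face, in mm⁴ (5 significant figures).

Break the section into simple shapes (no overlaps), measuring from the bottom-left corner of the bounding box.
Bottom flange: 220 × 18, A = 3 960 mm², y = 9 mm, Ī = 106 920 mm⁴.
Web: 10 × 360, A = 3 600 mm², y = 198 mm, Ī = 38 880 000 mm⁴.
Top flange: 220 × 18, A = 3 960 mm², y = 387 mm, Ī = 106 920 mm⁴.
Transfer each piece to a horizontal axis along the bottom face using Ī + A·d² with d = y − 0:
  bottom flange: d = 9 mm → contributes +427 680 mm⁴
  web: d = 198 mm → contributes +180 014 400 mm⁴
  top flange: d = 387 mm → contributes +593 192 160 mm⁴
Total I = 773 634 240 mm⁴.

I_base ≈ 7.7363 × 10⁸ mm⁴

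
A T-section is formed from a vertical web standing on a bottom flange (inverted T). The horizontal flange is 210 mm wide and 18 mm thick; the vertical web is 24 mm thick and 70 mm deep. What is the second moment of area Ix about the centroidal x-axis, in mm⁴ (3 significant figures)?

Ix ≈ 3.04 × 10⁶ mm⁴

Decompose the section into non-overlapping parts with the origin at the bottom-left of its bounding rectangle.
Flange: 210 × 18, A = 3 780 mm², y = 9 mm, Ī = 102 060 mm⁴.
Web: 24 × 70, A = 1 680 mm², y = 53 mm, Ī = 686 000 mm⁴.
Centroid: ȳ = ΣA·y / ΣA = 22.538 mm.
Transfer each piece to the centroidal x-axis using Ī + A·d² with d = y − 22.538:
  flange: d = -13.538 mm → contributes +794 896 mm⁴
  web: d = 30.462 mm → contributes +2 244 881 mm⁴
Total I = 3 039 777 mm⁴.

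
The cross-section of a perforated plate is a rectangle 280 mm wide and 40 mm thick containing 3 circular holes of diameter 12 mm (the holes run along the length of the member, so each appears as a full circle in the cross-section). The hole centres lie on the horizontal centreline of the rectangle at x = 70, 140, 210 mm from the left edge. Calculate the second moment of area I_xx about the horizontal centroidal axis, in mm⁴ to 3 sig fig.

Break the section into simple shapes (no overlaps), measuring from the bottom-left corner of the bounding box.
Plate: 280 × 40, A = 11 200 mm², y = 20 mm, Ī = 1 493 333 mm⁴.
Hole 1 (subtracted): ⌀12, A = 113.1 mm², y = 20 mm, Ī = 1017.9 mm⁴.
Hole 2 (subtracted): ⌀12, A = 113.1 mm², y = 20 mm, Ī = 1017.9 mm⁴.
Hole 3 (subtracted): ⌀12, A = 113.1 mm², y = 20 mm, Ī = 1017.9 mm⁴.
By symmetry the centroid is at mid-height, ȳ = 20 mm.
All pieces are centred on the horizontal centroidal axis, so I = ΣĪ (holes subtracted) = 1 490 280 mm⁴.

I_xx ≈ 1.49 × 10⁶ mm⁴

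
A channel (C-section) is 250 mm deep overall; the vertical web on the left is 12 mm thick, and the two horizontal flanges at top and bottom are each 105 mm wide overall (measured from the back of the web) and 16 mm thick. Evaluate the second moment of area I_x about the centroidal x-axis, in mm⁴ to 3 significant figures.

I_x ≈ 5.64 × 10⁷ mm⁴

Decompose the section into non-overlapping parts with the origin at the bottom-left of its bounding rectangle.
Web: 12 × 250, A = 3 000 mm², y = 125 mm, Ī = 15 625 000 mm⁴.
Top flange (beyond web): 93 × 16, A = 1 488 mm², y = 242 mm, Ī = 31 744 mm⁴.
Bottom flange (beyond web): 93 × 16, A = 1 488 mm², y = 8 mm, Ī = 31 744 mm⁴.
By symmetry the centroid is at mid-height, ȳ = 125 mm.
Transfer each piece to the centroidal x-axis using Ī + A·d² with d = y − 125:
  web: d = 0 mm → contributes +15 625 000 mm⁴
  top flange (beyond web): d = 117 mm → contributes +20 400 976 mm⁴
  bottom flange (beyond web): d = -117 mm → contributes +20 400 976 mm⁴
Total I = 56 426 952 mm⁴.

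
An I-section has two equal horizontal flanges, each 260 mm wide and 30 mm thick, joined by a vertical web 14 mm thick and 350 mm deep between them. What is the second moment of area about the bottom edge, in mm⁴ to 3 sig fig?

Break the section into simple shapes (no overlaps), measuring from the bottom-left corner of the bounding box.
Bottom flange: 260 × 30, A = 7 800 mm², y = 15 mm, Ī = 585 000 mm⁴.
Web: 14 × 350, A = 4 900 mm², y = 205 mm, Ī = 50 020 833 mm⁴.
Top flange: 260 × 30, A = 7 800 mm², y = 395 mm, Ī = 585 000 mm⁴.
Transfer each piece to the base of the section using Ī + A·d² with d = y − 0:
  bottom flange: d = 15 mm → contributes +2 340 000 mm⁴
  web: d = 205 mm → contributes +255 943 333 mm⁴
  top flange: d = 395 mm → contributes +1 217 580 000 mm⁴
Total I = 1 475 863 333 mm⁴.

I_base ≈ 1.48 × 10⁹ mm⁴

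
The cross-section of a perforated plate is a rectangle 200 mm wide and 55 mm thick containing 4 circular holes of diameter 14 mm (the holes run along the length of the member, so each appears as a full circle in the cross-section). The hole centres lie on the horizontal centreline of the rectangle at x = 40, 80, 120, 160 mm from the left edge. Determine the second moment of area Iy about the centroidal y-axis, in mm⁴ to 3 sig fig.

Iy ≈ 3.54 × 10⁷ mm⁴

Break the section into simple shapes (no overlaps), measuring from the bottom-left corner of the bounding box.
Plate: 200 × 55, A = 11 000 mm², x = 100 mm, Ī = 36 666 667 mm⁴.
Hole 1 (subtracted): ⌀14, A = 153.94 mm², x = 40 mm, Ī = 1885.7 mm⁴.
Hole 2 (subtracted): ⌀14, A = 153.94 mm², x = 80 mm, Ī = 1885.7 mm⁴.
Hole 3 (subtracted): ⌀14, A = 153.94 mm², x = 120 mm, Ī = 1885.7 mm⁴.
Hole 4 (subtracted): ⌀14, A = 153.94 mm², x = 160 mm, Ī = 1885.7 mm⁴.
By symmetry the centroid is at mid-width, x̄ = 100 mm.
Transfer each piece to the centroidal y-axis using Ī + A·d² with d = x − 100:
  plate: d = 0 mm → contributes +36 666 667 mm⁴
  hole 1: d = -60 mm → contributes −556 063 mm⁴
  hole 2: d = -20 mm → contributes −63 461 mm⁴
  hole 3: d = 20 mm → contributes −63 461 mm⁴
  hole 4: d = 60 mm → contributes −556 063 mm⁴
Total I = 35 427 619 mm⁴.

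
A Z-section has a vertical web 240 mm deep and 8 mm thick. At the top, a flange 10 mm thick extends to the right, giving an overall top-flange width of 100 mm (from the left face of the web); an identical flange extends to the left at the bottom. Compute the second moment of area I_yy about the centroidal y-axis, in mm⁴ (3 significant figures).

I_yy ≈ 5.91 × 10⁶ mm⁴

Treat the section as a set of non-overlapping primitives; coordinates are from the bounding-box lower-left.
Web: 8 × 240, A = 1 920 mm², x = 96 mm, Ī = 10 240 mm⁴.
Top flange (beyond web): 92 × 10, A = 920 mm², x = 146 mm, Ī = 648 907 mm⁴.
Bottom flange (beyond web): 92 × 10, A = 920 mm², x = 46 mm, Ī = 648 907 mm⁴.
Centroid: x̄ = ΣA·x / ΣA = 96 mm.
Transfer each piece to the centroidal y-axis using Ī + A·d² with d = x − 96:
  web: d = 0 mm → contributes +10 240 mm⁴
  top flange (beyond web): d = 50 mm → contributes +2 948 907 mm⁴
  bottom flange (beyond web): d = -50 mm → contributes +2 948 907 mm⁴
Total I = 5 908 053 mm⁴.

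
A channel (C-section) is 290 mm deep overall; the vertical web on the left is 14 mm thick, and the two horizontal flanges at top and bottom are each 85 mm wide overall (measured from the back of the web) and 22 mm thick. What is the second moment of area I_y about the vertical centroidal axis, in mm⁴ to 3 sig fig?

Break the section into simple shapes (no overlaps), measuring from the bottom-left corner of the bounding box.
Web: 14 × 290, A = 4 060 mm², x = 7 mm, Ī = 66 313 mm⁴.
Top flange (beyond web): 71 × 22, A = 1 562 mm², x = 49.5 mm, Ī = 656 170 mm⁴.
Bottom flange (beyond web): 71 × 22, A = 1 562 mm², x = 49.5 mm, Ī = 656 170 mm⁴.
Centroid: x̄ = ΣA·x / ΣA = 25.481 mm.
Transfer each piece to the vertical centroidal axis using Ī + A·d² with d = x − 25.481:
  web: d = -18.481 mm → contributes +1 453 048 mm⁴
  top flange (beyond web): d = 24.019 mm → contributes +1 557 281 mm⁴
  bottom flange (beyond web): d = 24.019 mm → contributes +1 557 281 mm⁴
Total I = 4 567 610 mm⁴.

I_y ≈ 4.57 × 10⁶ mm⁴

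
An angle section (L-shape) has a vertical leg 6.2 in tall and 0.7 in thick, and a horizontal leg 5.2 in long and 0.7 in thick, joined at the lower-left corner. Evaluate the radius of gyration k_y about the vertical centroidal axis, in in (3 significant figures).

Decompose the section into non-overlapping parts with the origin at the bottom-left of its bounding rectangle.
Vertical leg: 0.7 × 6.2, A = 4.34 in², x = 0.35 in, Ī = 0.17722 in⁴.
Horizontal leg (remainder): 4.5 × 0.7, A = 3.15 in², x = 2.95 in, Ī = 5.3156 in⁴.
Centroid: x̄ = ΣA·x / ΣA = 1.4435 in.
Transfer each piece to the vertical centroidal axis using Ī + A·d² with d = x − 1.4435:
  vertical leg: d = -1.0935 in → contributes +5.3663 in⁴
  horizontal leg (remainder): d = 1.5065 in → contributes +12.465 in⁴
Total I = 17.831 in⁴.
Radius of gyration: k = √(I/A) = √(17.831 / 7.49) = 1.543 in.

k_y ≈ 1.54 in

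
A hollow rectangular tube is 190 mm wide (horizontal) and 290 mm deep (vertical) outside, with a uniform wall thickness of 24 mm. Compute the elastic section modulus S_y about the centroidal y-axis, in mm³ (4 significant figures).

S_y ≈ 1.137 × 10⁶ mm³

Break the section into simple shapes (no overlaps), measuring from the bottom-left corner of the bounding box.
Outer rectangle: 190 × 290, A = 55 100 mm², x = 95 mm, Ī = 165 759 167 mm⁴.
Inner void (subtracted): 142 × 242, A = 34 364 mm², x = 95 mm, Ī = 57 742 975 mm⁴.
By symmetry the centroid is at mid-width, x̄ = 95 mm.
All pieces are centred on the centroidal y-axis, so I = ΣĪ (holes subtracted) = 108 016 192 mm⁴.
Extreme fibre distance c = 95 mm; S = I/c = 1 137 013 mm³.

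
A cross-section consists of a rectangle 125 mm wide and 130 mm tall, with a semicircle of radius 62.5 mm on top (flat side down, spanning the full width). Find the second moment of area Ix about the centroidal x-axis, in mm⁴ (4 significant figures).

Ix ≈ 6.187 × 10⁷ mm⁴

Split into non-overlapping primitives; take the origin at the lower-left of the bounding box.
Rectangular body: 125 × 130, A = 16 250 mm², y = 65 mm, Ī = 22 885 417 mm⁴.
Semicircular cap: semicircle r = 62.5, A = 6135.92 mm², y = 156.526 mm, Ī = 1 674 758 mm⁴.
Centroid: ȳ = ΣA·y / ΣA = 90.087 mm.
Transfer each piece to the centroidal x-axis using Ī + A·d² with d = y − 90.087:
  rectangular body: d = -25.087 mm → contributes +33 112 469 mm⁴
  semicircular cap: d = 66.4388 mm → contributes +28 759 451 mm⁴
Total I = 61 871 920 mm⁴.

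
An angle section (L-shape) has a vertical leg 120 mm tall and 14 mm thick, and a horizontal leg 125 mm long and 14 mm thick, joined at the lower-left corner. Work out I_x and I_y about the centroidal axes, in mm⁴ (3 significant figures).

I_x ≈ 4.31 × 10⁶ mm⁴, I_y ≈ 4.78 × 10⁶ mm⁴

Decompose the section into non-overlapping parts with the origin at the bottom-left of its bounding rectangle.
Vertical leg: 14 × 120, A = 1 680 mm², y = 60 mm, Ī = 2 016 000 mm⁴.
Horizontal leg (remainder): 111 × 14, A = 1 554 mm², y = 7 mm, Ī = 25 382 mm⁴.
Centroid: ȳ = ΣA·y / ΣA = 34.532 mm.
Transfer each piece to the centroidal x-axis using Ī + A·d² with d = y − 34.532:
  vertical leg: d = 25.468 mm → contributes +3 105 640 mm⁴
  horizontal leg (remainder): d = -27.532 mm → contributes +1 203 371 mm⁴
Total I = 4 309 011 mm⁴.
For the y-axis: x̄ = 37.032 mm.
Repeating about the centroidal y-axis gives I_y = 4 776 419 mm⁴.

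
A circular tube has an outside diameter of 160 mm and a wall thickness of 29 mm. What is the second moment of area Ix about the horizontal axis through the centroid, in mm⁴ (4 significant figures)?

Ix ≈ 2.686 × 10⁷ mm⁴

Break the section into simple shapes (no overlaps), measuring from the bottom-left corner of the bounding box.
Outer circle: ⌀160, A = 20106.2 mm², y = 80 mm, Ī = 32 169 909 mm⁴.
Bore (subtracted): ⌀102, A = 8171.28 mm², y = 80 mm, Ī = 5 313 376 mm⁴.
By symmetry the centroid is at mid-height, ȳ = 80 mm.
All pieces are centred on the horizontal axis through the centroid, so I = ΣĪ (holes subtracted) = 26 856 532 mm⁴.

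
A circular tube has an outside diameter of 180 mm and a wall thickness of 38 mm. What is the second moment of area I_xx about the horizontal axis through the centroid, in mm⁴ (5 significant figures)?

Split into non-overlapping primitives; take the origin at the lower-left of the bounding box.
Outer circle: ⌀180, A = 25446.9 mm², y = 90 mm, Ī = 51 529 974 mm⁴.
Bore (subtracted): ⌀104, A = 8494.867 mm², y = 90 mm, Ī = 5 742 530 mm⁴.
By symmetry the centroid is at mid-height, ȳ = 90 mm.
All pieces are centred on the horizontal axis through the centroid, so I = ΣĪ (holes subtracted) = 45 787 444 mm⁴.

I_xx ≈ 4.5787 × 10⁷ mm⁴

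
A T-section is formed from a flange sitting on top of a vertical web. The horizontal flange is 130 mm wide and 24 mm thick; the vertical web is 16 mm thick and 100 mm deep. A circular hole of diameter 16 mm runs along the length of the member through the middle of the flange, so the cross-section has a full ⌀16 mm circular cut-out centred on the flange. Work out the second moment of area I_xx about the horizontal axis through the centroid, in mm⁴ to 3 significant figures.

Split into non-overlapping primitives; take the origin at the lower-left of the bounding box.
Flange: 130 × 24, A = 3 120 mm², y = 112 mm, Ī = 149 760 mm⁴.
Web: 16 × 100, A = 1 600 mm², y = 50 mm, Ī = 1 333 333 mm⁴.
Hole (subtracted): ⌀16, A = 201.06 mm², y = 112 mm, Ī = 3 217 mm⁴.
Centroid: ȳ = ΣA·y / ΣA = 90.048 mm.
Transfer each piece to the horizontal axis through the centroid using Ī + A·d² with d = y − 90.048:
  flange: d = 21.952 mm → contributes +1 653 266 mm⁴
  web: d = -40.048 mm → contributes +3 899 473 mm⁴
  hole: d = 21.952 mm → contributes −100 107 mm⁴
Total I = 5 452 632 mm⁴.

I_xx ≈ 5.45 × 10⁶ mm⁴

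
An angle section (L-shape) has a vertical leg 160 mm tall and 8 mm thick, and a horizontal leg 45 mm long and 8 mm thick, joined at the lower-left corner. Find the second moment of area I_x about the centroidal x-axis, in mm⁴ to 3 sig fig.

I_x ≈ 4.12 × 10⁶ mm⁴

Treat the section as a set of non-overlapping primitives; coordinates are from the bounding-box lower-left.
Vertical leg: 8 × 160, A = 1 280 mm², y = 80 mm, Ī = 2 730 667 mm⁴.
Horizontal leg (remainder): 37 × 8, A = 296 mm², y = 4 mm, Ī = 1578.7 mm⁴.
Centroid: ȳ = ΣA·y / ΣA = 65.726 mm.
Transfer each piece to the centroidal x-axis using Ī + A·d² with d = y − 65.726:
  vertical leg: d = 14.274 mm → contributes +2 991 467 mm⁴
  horizontal leg (remainder): d = -61.726 mm → contributes +1 129 364 mm⁴
Total I = 4 120 831 mm⁴.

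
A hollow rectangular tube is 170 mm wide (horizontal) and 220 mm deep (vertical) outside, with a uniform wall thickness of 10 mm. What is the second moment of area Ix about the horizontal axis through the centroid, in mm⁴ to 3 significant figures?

Break the section into simple shapes (no overlaps), measuring from the bottom-left corner of the bounding box.
Outer rectangle: 170 × 220, A = 37 400 mm², y = 110 mm, Ī = 150 846 667 mm⁴.
Inner void (subtracted): 150 × 200, A = 30 000 mm², y = 110 mm, Ī = 100 000 000 mm⁴.
By symmetry the centroid is at mid-height, ȳ = 110 mm.
All pieces are centred on the horizontal axis through the centroid, so I = ΣĪ (holes subtracted) = 50 846 667 mm⁴.

Ix ≈ 5.08 × 10⁷ mm⁴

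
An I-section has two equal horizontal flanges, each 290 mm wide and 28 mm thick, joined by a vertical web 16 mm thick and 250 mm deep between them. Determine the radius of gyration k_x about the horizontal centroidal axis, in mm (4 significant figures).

k_x ≈ 128.8 mm

Decompose the section into non-overlapping parts with the origin at the bottom-left of its bounding rectangle.
Bottom flange: 290 × 28, A = 8 120 mm², y = 14 mm, Ī = 530 507 mm⁴.
Web: 16 × 250, A = 4 000 mm², y = 153 mm, Ī = 20 833 333 mm⁴.
Top flange: 290 × 28, A = 8 120 mm², y = 292 mm, Ī = 530 507 mm⁴.
By symmetry the centroid is at mid-height, ȳ = 153 mm.
Transfer each piece to the horizontal centroidal axis using Ī + A·d² with d = y − 153:
  bottom flange: d = -139 mm → contributes +157 417 027 mm⁴
  web: d = 0 mm → contributes +20 833 333 mm⁴
  top flange: d = 139 mm → contributes +157 417 027 mm⁴
Total I = 335 667 387 mm⁴.
Radius of gyration: k = √(I/A) = √(335 667 387 / 20 240) = 128.78 mm.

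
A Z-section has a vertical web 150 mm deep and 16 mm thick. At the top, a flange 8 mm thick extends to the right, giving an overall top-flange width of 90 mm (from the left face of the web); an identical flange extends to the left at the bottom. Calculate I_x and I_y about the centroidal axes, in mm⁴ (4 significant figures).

I_x ≈ 1.047 × 10⁷ mm⁴, I_y ≈ 2.989 × 10⁶ mm⁴

Break the section into simple shapes (no overlaps), measuring from the bottom-left corner of the bounding box.
Web: 16 × 150, A = 2 400 mm², y = 75 mm, Ī = 4 500 000 mm⁴.
Top flange (beyond web): 74 × 8, A = 592 mm², y = 146 mm, Ī = 3157.33 mm⁴.
Bottom flange (beyond web): 74 × 8, A = 592 mm², y = 4 mm, Ī = 3157.33 mm⁴.
Centroid: ȳ = ΣA·y / ΣA = 75 mm.
Transfer each piece to the centroidal x-axis using Ī + A·d² with d = y − 75:
  web: d = 0 mm → contributes +4 500 000 mm⁴
  top flange (beyond web): d = 71 mm → contributes +2 987 429 mm⁴
  bottom flange (beyond web): d = -71 mm → contributes +2 987 429 mm⁴
Total I = 10 474 859 mm⁴.
For the y-axis: x̄ = 82 mm.
Repeating about the centroidal y-axis gives I_y = 2 989 099 mm⁴.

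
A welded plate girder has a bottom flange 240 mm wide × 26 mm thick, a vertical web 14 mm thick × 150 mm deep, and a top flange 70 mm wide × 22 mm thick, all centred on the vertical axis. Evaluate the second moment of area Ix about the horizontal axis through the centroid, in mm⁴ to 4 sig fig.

Ix ≈ 4.649 × 10⁷ mm⁴

Decompose the section into non-overlapping parts with the origin at the bottom-left of its bounding rectangle.
Bottom plate: 240 × 26, A = 6 240 mm², y = 13 mm, Ī = 351 520 mm⁴.
Web plate: 14 × 150, A = 2 100 mm², y = 101 mm, Ī = 3 937 500 mm⁴.
Top plate: 70 × 22, A = 1 540 mm², y = 187 mm, Ī = 62113.3 mm⁴.
Centroid: ȳ = ΣA·y / ΣA = 58.8259 mm.
Transfer each piece to the horizontal axis through the centroid using Ī + A·d² with d = y − 58.8259:
  bottom plate: d = -45.8259 mm → contributes +13 455 608 mm⁴
  web plate: d = 42.1741 mm → contributes +7 672 673 mm⁴
  top plate: d = 128.174 mm → contributes +25 362 153 mm⁴
Total I = 46 490 434 mm⁴.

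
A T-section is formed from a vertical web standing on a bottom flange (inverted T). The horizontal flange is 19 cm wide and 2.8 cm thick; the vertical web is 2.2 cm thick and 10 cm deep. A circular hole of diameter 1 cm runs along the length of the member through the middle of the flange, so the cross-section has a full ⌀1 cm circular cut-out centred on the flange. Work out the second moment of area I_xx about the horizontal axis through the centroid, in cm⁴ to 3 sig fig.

I_xx ≈ 853 cm⁴

Split into non-overlapping primitives; take the origin at the lower-left of the bounding box.
Flange: 19 × 2.8, A = 53.2 cm², y = 1.4 cm, Ī = 34.757 cm⁴.
Web: 2.2 × 10, A = 22 cm², y = 7.8 cm, Ī = 183.33 cm⁴.
Hole (subtracted): ⌀1, A = 0.7854 cm², y = 1.4 cm, Ī = 0.049087 cm⁴.
Centroid: ȳ = ΣA·y / ΣA = 3.2921 cm.
Transfer each piece to the horizontal axis through the centroid using Ī + A·d² with d = y − 3.2921:
  flange: d = -1.8921 cm → contributes +225.22 cm⁴
  web: d = 4.5079 cm → contributes +630.4 cm⁴
  hole: d = -1.8921 cm → contributes −2.8609 cm⁴
Total I = 852.75 cm⁴.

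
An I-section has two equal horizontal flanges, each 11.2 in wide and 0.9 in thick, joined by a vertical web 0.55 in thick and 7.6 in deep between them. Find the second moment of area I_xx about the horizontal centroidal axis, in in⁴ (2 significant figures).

Split into non-overlapping primitives; take the origin at the lower-left of the bounding box.
Bottom flange: 11.2 × 0.9, A = 10.08 in², y = 0.45 in, Ī = 0.6804 in⁴.
Web: 0.55 × 7.6, A = 4.18 in², y = 4.7 in, Ī = 20.12 in⁴.
Top flange: 11.2 × 0.9, A = 10.08 in², y = 8.95 in, Ī = 0.6804 in⁴.
By symmetry the centroid is at mid-height, ȳ = 4.7 in.
Transfer each piece to the horizontal centroidal axis using Ī + A·d² with d = y − 4.7:
  bottom flange: d = -4.25 in → contributes +182.8 in⁴
  web: d = 0 in → contributes +20.12 in⁴
  top flange: d = 4.25 in → contributes +182.8 in⁴
Total I = 385.6 in⁴.

I_xx ≈ 390 in⁴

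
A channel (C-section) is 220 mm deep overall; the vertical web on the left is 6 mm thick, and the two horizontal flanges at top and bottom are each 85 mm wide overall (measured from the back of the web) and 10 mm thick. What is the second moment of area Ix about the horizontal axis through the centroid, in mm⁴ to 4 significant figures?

Decompose the section into non-overlapping parts with the origin at the bottom-left of its bounding rectangle.
Web: 6 × 220, A = 1 320 mm², y = 110 mm, Ī = 5 324 000 mm⁴.
Top flange (beyond web): 79 × 10, A = 790 mm², y = 215 mm, Ī = 6583.33 mm⁴.
Bottom flange (beyond web): 79 × 10, A = 790 mm², y = 5 mm, Ī = 6583.33 mm⁴.
By symmetry the centroid is at mid-height, ȳ = 110 mm.
Transfer each piece to the horizontal axis through the centroid using Ī + A·d² with d = y − 110:
  web: d = 0 mm → contributes +5 324 000 mm⁴
  top flange (beyond web): d = 105 mm → contributes +8 716 333 mm⁴
  bottom flange (beyond web): d = -105 mm → contributes +8 716 333 mm⁴
Total I = 22 756 667 mm⁴.

Ix ≈ 2.276 × 10⁷ mm⁴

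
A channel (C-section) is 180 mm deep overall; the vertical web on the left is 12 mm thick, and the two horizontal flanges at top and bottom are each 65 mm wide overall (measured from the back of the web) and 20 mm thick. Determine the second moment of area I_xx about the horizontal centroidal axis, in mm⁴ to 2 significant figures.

I_xx ≈ 1.9 × 10⁷ mm⁴

Break the section into simple shapes (no overlaps), measuring from the bottom-left corner of the bounding box.
Web: 12 × 180, A = 2 160 mm², y = 90 mm, Ī = 5 832 000 mm⁴.
Top flange (beyond web): 53 × 20, A = 1 060 mm², y = 170 mm, Ī = 35 333 mm⁴.
Bottom flange (beyond web): 53 × 20, A = 1 060 mm², y = 10 mm, Ī = 35 333 mm⁴.
By symmetry the centroid is at mid-height, ȳ = 90 mm.
Transfer each piece to the horizontal centroidal axis using Ī + A·d² with d = y − 90:
  web: d = 0 mm → contributes +5 832 000 mm⁴
  top flange (beyond web): d = 80 mm → contributes +6 819 333 mm⁴
  bottom flange (beyond web): d = -80 mm → contributes +6 819 333 mm⁴
Total I = 19 470 667 mm⁴.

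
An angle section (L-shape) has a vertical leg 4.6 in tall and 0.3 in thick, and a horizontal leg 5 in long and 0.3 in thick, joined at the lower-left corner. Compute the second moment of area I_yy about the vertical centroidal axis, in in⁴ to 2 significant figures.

Break the section into simple shapes (no overlaps), measuring from the bottom-left corner of the bounding box.
Vertical leg: 0.3 × 4.6, A = 1.38 in², x = 0.15 in, Ī = 0.01035 in⁴.
Horizontal leg (remainder): 4.7 × 0.3, A = 1.41 in², x = 2.65 in, Ī = 2.596 in⁴.
Centroid: x̄ = ΣA·x / ΣA = 1.413 in.
Transfer each piece to the vertical centroidal axis using Ī + A·d² with d = x − 1.413:
  vertical leg: d = -1.263 in → contributes +2.213 in⁴
  horizontal leg (remainder): d = 1.237 in → contributes +4.752 in⁴
Total I = 6.965 in⁴.

I_yy ≈ 7.0 in⁴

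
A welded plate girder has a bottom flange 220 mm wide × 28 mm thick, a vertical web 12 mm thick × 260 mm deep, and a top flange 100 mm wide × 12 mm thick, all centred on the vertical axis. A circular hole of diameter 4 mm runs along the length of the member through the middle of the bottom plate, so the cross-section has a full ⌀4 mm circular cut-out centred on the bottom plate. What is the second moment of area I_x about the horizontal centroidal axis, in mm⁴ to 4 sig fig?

Treat the section as a set of non-overlapping primitives; coordinates are from the bounding-box lower-left.
Bottom plate: 220 × 28, A = 6 160 mm², y = 14 mm, Ī = 402 453 mm⁴.
Web plate: 12 × 260, A = 3 120 mm², y = 158 mm, Ī = 17 576 000 mm⁴.
Top plate: 100 × 12, A = 1 200 mm², y = 294 mm, Ī = 14 400 mm⁴.
Hole (subtracted): ⌀4, A = 12.5664 mm², y = 14 mm, Ī = 12.5664 mm⁴.
Centroid: ȳ = ΣA·y / ΣA = 89.0213 mm.
Transfer each piece to the horizontal centroidal axis using Ī + A·d² with d = y − 89.0213:
  bottom plate: d = -75.0213 mm → contributes +35 072 095 mm⁴
  web plate: d = 68.9787 mm → contributes +32 421 170 mm⁴
  top plate: d = 204.979 mm → contributes +50 433 943 mm⁴
  hole: d = -75.0213 mm → contributes −70738.5 mm⁴
Total I = 117 856 470 mm⁴.

I_x ≈ 1.179 × 10⁸ mm⁴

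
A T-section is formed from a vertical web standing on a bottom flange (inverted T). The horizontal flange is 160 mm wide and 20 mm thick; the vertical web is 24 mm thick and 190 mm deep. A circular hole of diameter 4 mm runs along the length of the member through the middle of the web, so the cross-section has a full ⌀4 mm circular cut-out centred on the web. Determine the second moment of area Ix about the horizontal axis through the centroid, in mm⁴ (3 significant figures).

Ix ≈ 3.45 × 10⁷ mm⁴

Treat the section as a set of non-overlapping primitives; coordinates are from the bounding-box lower-left.
Flange: 160 × 20, A = 3 200 mm², y = 10 mm, Ī = 106 667 mm⁴.
Web: 24 × 190, A = 4 560 mm², y = 115 mm, Ī = 13 718 000 mm⁴.
Hole (subtracted): ⌀4, A = 12.566 mm², y = 115 mm, Ī = 12.566 mm⁴.
Centroid: ȳ = ΣA·y / ΣA = 71.631 mm.
Transfer each piece to the horizontal axis through the centroid using Ī + A·d² with d = y − 71.631:
  flange: d = -61.631 mm → contributes +12 261 404 mm⁴
  web: d = 43.369 mm → contributes +22 294 847 mm⁴
  hole: d = 43.369 mm → contributes −23 648 mm⁴
Total I = 34 532 603 mm⁴.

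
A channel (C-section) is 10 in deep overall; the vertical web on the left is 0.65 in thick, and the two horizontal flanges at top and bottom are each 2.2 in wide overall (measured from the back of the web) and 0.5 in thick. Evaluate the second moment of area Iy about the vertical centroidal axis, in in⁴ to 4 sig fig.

Iy ≈ 2.054 in⁴

Break the section into simple shapes (no overlaps), measuring from the bottom-left corner of the bounding box.
Web: 0.65 × 10, A = 6.5 in², x = 0.325 in, Ī = 0.228854 in⁴.
Top flange (beyond web): 1.55 × 0.5, A = 0.775 in², x = 1.425 in, Ī = 0.155161 in⁴.
Bottom flange (beyond web): 1.55 × 0.5, A = 0.775 in², x = 1.425 in, Ī = 0.155161 in⁴.
Centroid: x̄ = ΣA·x / ΣA = 0.536801 in.
Transfer each piece to the vertical centroidal axis using Ī + A·d² with d = x − 0.536801:
  web: d = -0.211801 in → contributes +0.520443 in⁴
  top flange (beyond web): d = 0.888199 in → contributes +0.766557 in⁴
  bottom flange (beyond web): d = 0.888199 in → contributes +0.766557 in⁴
Total I = 2.05356 in⁴.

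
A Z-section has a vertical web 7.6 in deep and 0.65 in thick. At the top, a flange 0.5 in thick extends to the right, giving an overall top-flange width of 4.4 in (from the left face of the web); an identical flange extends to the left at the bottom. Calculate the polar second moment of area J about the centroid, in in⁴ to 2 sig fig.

Treat the section as a set of non-overlapping primitives; coordinates are from the bounding-box lower-left.
Web: 0.65 × 7.6, A = 4.94 in², y = 3.8 in, Ī = 23.78 in⁴.
Top flange (beyond web): 3.75 × 0.5, A = 1.875 in², y = 7.35 in, Ī = 0.03906 in⁴.
Bottom flange (beyond web): 3.75 × 0.5, A = 1.875 in², y = 0.25 in, Ī = 0.03906 in⁴.
Centroid: ȳ = ΣA·y / ΣA = 3.8 in.
Transfer each piece to the centroidal x-axis using Ī + A·d² with d = y − 3.8:
  web: d = 0 in → contributes +23.78 in⁴
  top flange (beyond web): d = 3.55 in → contributes +23.67 in⁴
  bottom flange (beyond web): d = -3.55 in → contributes +23.67 in⁴
Total I = 71.12 in⁴.
For the y-axis: x̄ = 4.075 in.
Repeating about the centroidal y-axis gives I_y = 22.72 in⁴.
Polar second moment: J = I_x + I_y = 93.83 in⁴.

J ≈ 94 in⁴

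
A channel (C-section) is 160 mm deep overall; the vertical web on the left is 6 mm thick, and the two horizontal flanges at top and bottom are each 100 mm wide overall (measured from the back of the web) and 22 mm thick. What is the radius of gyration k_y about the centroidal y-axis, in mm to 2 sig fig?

Decompose the section into non-overlapping parts with the origin at the bottom-left of its bounding rectangle.
Web: 6 × 160, A = 960 mm², x = 3 mm, Ī = 2 880 mm⁴.
Top flange (beyond web): 94 × 22, A = 2 068 mm², x = 53 mm, Ī = 1 522 737 mm⁴.
Bottom flange (beyond web): 94 × 22, A = 2 068 mm², x = 53 mm, Ī = 1 522 737 mm⁴.
Centroid: x̄ = ΣA·x / ΣA = 43.58 mm.
Transfer each piece to the centroidal y-axis using Ī + A·d² with d = x − 43.58:
  web: d = -40.58 mm → contributes +1 583 813 mm⁴
  top flange (beyond web): d = 9.419 mm → contributes +1 706 211 mm⁴
  bottom flange (beyond web): d = 9.419 mm → contributes +1 706 211 mm⁴
Total I = 4 996 235 mm⁴.
Radius of gyration: k = √(I/A) = √(4 996 235 / 5 096) = 31.31 mm.

k_y ≈ 31 mm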